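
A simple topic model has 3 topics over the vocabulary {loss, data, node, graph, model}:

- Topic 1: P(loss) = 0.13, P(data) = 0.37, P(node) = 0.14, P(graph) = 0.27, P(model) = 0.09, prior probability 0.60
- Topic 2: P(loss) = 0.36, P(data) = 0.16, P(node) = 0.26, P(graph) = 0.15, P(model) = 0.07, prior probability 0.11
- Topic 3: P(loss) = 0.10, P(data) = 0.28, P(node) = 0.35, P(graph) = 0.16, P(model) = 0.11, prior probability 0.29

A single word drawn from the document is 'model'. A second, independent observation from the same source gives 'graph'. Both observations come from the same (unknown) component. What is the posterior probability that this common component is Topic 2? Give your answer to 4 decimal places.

Posterior ∝ prior × likelihood, so P(k | x) ∝ π_k f_k(x); normalise over all components.
Since both observations come from the same component, the likelihood for component k is f_k(x₁)·f_k(x₂).
  L_1 = [P(model | comp) = 0.09] × [0.27] = 0.0243
  L_2 = [P(model | comp) = 0.07] × [0.15] = 0.0105
  L_3 = [P(model | comp) = 0.11] × [0.16] = 0.0176
Prior × likelihood for each component:
  π_1·L_1 = 0.60 × 0.0243 = 0.01458
  π_2·L_2 = 0.11 × 0.0105 = 0.001155
  π_3·L_3 = 0.29 × 0.0176 = 0.005104
Evidence: 0.01458 + 0.001155 + 0.005104 = 0.020839
So the posterior for Topic 2 is 0.001155 / 0.020839 ≈ 0.0554.

0.0554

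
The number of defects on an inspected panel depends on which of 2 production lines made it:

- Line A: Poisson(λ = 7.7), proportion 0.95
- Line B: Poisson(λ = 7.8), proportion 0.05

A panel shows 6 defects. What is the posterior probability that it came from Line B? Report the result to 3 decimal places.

0.049

P(component k | x) = π_k·f_k(x) / marginal(x), where marginal(x) = Σ_j π_j·f_j(x).
Poisson probabilities:
  L_A = e^(−7.7)·7.7^6/6! = 0.131082
  L_B = e^(−7.8)·7.8^6/6! = 0.128156
Unnormalised posteriors:
  π_A·L_A = 0.95 × 0.131082 = 0.124528
  π_B·L_B = 0.05 × 0.128156 = 0.00640779
Sum: 0.124528 + 0.00640779 = 0.130936
So the posterior for Line B is 0.00640779 / 0.130936 ≈ 0.049.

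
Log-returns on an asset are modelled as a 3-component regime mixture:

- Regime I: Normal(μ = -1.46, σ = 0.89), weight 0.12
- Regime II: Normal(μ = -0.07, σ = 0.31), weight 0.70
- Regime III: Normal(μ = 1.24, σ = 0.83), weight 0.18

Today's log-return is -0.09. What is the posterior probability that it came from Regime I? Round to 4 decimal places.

Posterior ∝ prior × likelihood, so P(k | x) ∝ π_k f_k(x); normalise over all components.
Component likelihoods at x = -0.09:
  L_I = 0.137083
  L_II = 1.28424
  L_III = 0.133125
Weight by the priors:
  π_I·L_I = 0.12 × 0.137083 = 0.01645
  π_II·L_II = 0.70 × 1.28424 = 0.898965
  π_III·L_III = 0.18 × 0.133125 = 0.0239625
Evidence: 0.01645 + 0.898965 + 0.0239625 = 0.939377
Responsibility of Regime I: 0.01645 / 0.939377 ≈ 0.0175

0.0175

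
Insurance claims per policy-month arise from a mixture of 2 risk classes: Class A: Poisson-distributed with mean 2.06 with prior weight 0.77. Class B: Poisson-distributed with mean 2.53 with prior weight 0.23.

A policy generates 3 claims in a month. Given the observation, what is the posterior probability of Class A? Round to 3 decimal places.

0.743

P(component k | x) = P(Z=k)·f_k(x) / marginal(x), where marginal(x) = Σ_j P(Z=j)·f_j(x).
Poisson probabilities:
  f_A = 0.185697
  f_B = 0.215003
Prior × likelihood for each component:
  P(Z=A)·f_A = 0.77 × 0.185697 = 0.142986
  P(Z=B)·f_B = 0.23 × 0.215003 = 0.0494508
Denominator: 0.142986 + 0.0494508 = 0.192437
P(Class A | x) = 0.142986 / 0.192437 ≈ 0.743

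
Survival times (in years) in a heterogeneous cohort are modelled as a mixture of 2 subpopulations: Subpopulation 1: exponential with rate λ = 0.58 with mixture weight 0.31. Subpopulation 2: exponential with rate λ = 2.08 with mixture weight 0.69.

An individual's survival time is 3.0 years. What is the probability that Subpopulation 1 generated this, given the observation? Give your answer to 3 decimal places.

Apply Bayes' rule: the posterior for each component is proportional to its prior times its likelihood at x.
Evaluate each component's likelihood at the observed value:
  L_1 = 0.101802
  L_2 = 0.0040557
Prior × likelihood for each component:
  π_1·L_1 = 0.31 × 0.101802 = 0.0315586
  π_2·L_2 = 0.69 × 0.0040557 = 0.00279843
Normaliser: 0.0315586 + 0.00279843 = 0.034357
P(Subpopulation 1 | x) = 0.0315586 / 0.034357 ≈ 0.919

0.919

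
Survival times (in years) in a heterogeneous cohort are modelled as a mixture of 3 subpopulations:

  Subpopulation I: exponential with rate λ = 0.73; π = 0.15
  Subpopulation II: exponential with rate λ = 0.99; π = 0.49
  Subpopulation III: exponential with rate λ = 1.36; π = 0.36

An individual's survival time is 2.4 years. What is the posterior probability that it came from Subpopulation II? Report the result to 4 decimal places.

P(component k | x) = π_k·f_k(x) / marginal(x), where marginal(x) = Σ_j π_j·f_j(x).
Exponential densities:
  f_I = 0.126602
  f_II = 0.0919923
  f_III = 0.0519998
Multiply by the mixture weights:
  π_I·f_I = 0.15 × 0.126602 = 0.0189902
  π_II·f_II = 0.49 × 0.0919923 = 0.0450762
  π_III·f_III = 0.36 × 0.0519998 = 0.0187199
Denominator: 0.0189902 + 0.0450762 + 0.0187199 = 0.0827864
P(Subpopulation II | 2.4 years) ≈ 0.5445

0.5445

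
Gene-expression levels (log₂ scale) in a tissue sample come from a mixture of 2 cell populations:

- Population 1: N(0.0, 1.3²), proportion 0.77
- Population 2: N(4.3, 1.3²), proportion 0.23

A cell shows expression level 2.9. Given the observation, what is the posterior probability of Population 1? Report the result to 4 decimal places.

0.3318

Posterior ∝ prior × likelihood, so P(k | x) ∝ π_k f_k(x); normalise over all components.
Component likelihoods at x = 2.9:
  p_1 = 0.02549
  p_2 = 0.171841
Prior × likelihood for each component:
  π_1·p_1 = 0.77 × 0.02549 = 0.0196273
  π_2·p_2 = 0.23 × 0.171841 = 0.0395235
Evidence: 0.0196273 + 0.0395235 = 0.0591508
So the posterior for Population 1 is 0.0196273 / 0.0591508 ≈ 0.3318.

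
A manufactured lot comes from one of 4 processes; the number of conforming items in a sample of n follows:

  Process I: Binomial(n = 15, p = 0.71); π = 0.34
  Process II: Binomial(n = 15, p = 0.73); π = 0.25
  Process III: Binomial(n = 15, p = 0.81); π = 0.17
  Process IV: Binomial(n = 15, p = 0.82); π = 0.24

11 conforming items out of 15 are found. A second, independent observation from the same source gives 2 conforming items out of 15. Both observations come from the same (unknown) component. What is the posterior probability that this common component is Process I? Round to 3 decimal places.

0.760

The responsibility of component k is π_k f_k(x) divided by Σ_j π_j f_j(x).
Since both observations come from the same component, the likelihood for component k is f_k(x₁)·f_k(x₂).
  L_I = [0.223134] × [5.431e-06] = 1.21184e-06
  L_II = [0.227583] × [2.26759e-06] = 5.16063e-07
  L_III = [0.175179] × [2.89705e-08] = 5.07503e-09
  L_IV = [0.161501] × [1.47014e-08] = 2.37429e-09
Multiply by the mixture weights:
  π_I·L_I = 0.34 × 1.21184e-06 = 4.12027e-07
  π_II·L_II = 0.25 × 5.16063e-07 = 1.29016e-07
  π_III·L_III = 0.17 × 5.07503e-09 = 8.62755e-10
  π_IV·L_IV = 0.24 × 2.37429e-09 = 5.69831e-10
Evidence: 4.12027e-07 + 1.29016e-07 + 8.62755e-10 + 5.69831e-10 = 5.42475e-07
So the posterior for Process I is 4.12027e-07 / 5.42475e-07 ≈ 0.760.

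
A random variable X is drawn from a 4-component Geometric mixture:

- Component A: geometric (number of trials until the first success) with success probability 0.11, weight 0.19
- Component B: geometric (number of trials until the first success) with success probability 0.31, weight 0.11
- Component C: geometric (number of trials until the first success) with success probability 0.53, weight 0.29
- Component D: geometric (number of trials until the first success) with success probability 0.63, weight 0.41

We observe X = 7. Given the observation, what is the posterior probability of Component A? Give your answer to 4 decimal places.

By Bayes' theorem, P(k | x) = w_k f_k(x) / Σ_j w_j f_j(x).
Component likelihoods at x = 7:
  p_A = 0.0546679
  p_B = 0.0334546
  p_C = 0.00571298
  p_D = 0.00161641
Unnormalised posteriors:
  w_A·p_A = 0.19 × 0.0546679 = 0.0103869
  w_B·p_B = 0.11 × 0.0334546 = 0.00368001
  w_C·p_C = 0.29 × 0.00571298 = 0.00165677
  w_D·p_D = 0.41 × 0.00161641 = 0.000662727
Marginal: 0.0103869 + 0.00368001 + 0.00165677 + 0.000662727 = 0.0163864
P(Component A | data) ≈ 0.6339

0.6339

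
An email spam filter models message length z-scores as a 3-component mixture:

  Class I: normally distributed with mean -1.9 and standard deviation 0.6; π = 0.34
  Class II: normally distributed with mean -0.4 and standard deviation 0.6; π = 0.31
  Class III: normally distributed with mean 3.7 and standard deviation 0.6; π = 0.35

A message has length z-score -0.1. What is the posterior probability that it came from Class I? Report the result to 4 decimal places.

0.0136

Posterior ∝ prior × likelihood, so P(k | x) ∝ π_k f_k(x); normalise over all components.
Evaluate each component's likelihood at the observed value:
  L_I = 0.00738641
  L_II = 0.586776
  L_III = 1.29641e-09
Prior × likelihood for each component:
  π_I·L_I = 0.34 × 0.00738641 = 0.00251138
  π_II·L_II = 0.31 × 0.586776 = 0.1819
  π_III·L_III = 0.35 × 1.29641e-09 = 4.53743e-10
Marginal: 0.00251138 + 0.1819 + 4.53743e-10 = 0.184412
So the posterior for Class I is 0.00251138 / 0.184412 ≈ 0.0136.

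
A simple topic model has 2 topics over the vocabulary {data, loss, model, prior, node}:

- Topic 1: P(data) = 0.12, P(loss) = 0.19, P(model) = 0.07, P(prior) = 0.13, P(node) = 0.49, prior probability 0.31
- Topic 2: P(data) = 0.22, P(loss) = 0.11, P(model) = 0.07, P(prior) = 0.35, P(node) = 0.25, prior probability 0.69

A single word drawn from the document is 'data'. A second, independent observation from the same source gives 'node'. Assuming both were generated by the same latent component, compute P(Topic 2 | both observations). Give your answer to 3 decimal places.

Posterior ∝ prior × likelihood, so P(k | x) ∝ π_k f_k(x); normalise over all components.
Since both observations come from the same component, the likelihood for component k is f_k(x₁)·f_k(x₂).
  p_1 = [P(data | comp) = 0.12] × [0.49] = 0.0588
  p_2 = [P(data | comp) = 0.22] × [0.25] = 0.055
Weight by the priors:
  π_1·p_1 = 0.31 × 0.0588 = 0.018228
  π_2·p_2 = 0.69 × 0.055 = 0.03795
Evidence: 0.018228 + 0.03795 = 0.056178
P(Topic 2 | x₁,x₂) ≈ 0.676

0.676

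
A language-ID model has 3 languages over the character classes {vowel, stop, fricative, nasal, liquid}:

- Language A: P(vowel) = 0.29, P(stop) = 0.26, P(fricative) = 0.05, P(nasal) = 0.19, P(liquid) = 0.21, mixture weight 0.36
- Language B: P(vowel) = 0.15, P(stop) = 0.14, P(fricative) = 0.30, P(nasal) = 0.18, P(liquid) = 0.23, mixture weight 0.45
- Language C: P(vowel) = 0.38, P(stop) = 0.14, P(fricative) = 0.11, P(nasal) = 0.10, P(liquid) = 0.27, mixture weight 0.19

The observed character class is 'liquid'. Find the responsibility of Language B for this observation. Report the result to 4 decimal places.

P(component k | x) = P(Z=k)·f_k(x) / marginal(x), where marginal(x) = Σ_j P(Z=j)·f_j(x).
Component likelihoods at x = 'liquid':
  p_A = P(liquid | comp) = 0.21
  p_B = P(liquid | comp) = 0.23
  p_C = P(liquid | comp) = 0.27
Unnormalised posteriors:
  P(Z=A)·p_A = 0.36 × 0.21 = 0.0756
  P(Z=B)·p_B = 0.45 × 0.23 = 0.1035
  P(Z=C)·p_C = 0.19 × 0.27 = 0.0513
Denominator: 0.0756 + 0.1035 + 0.0513 = 0.2304
P(Language B | data) ≈ 0.4492

0.4492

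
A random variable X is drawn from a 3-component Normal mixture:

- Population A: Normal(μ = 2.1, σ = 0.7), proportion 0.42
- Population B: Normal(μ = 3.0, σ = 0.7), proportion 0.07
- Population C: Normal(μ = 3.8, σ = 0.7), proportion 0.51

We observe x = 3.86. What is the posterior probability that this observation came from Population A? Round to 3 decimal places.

0.032

Apply Bayes' rule: the posterior for each component is proportional to its prior times its likelihood at x.
Component likelihoods at x = 3.86:
  f_A = 0.0241594
  f_B = 0.267949
  f_C = 0.567828
Multiply by the mixture weights:
  w_A·f_A = 0.42 × 0.0241594 = 0.010147
  w_B·f_B = 0.07 × 0.267949 = 0.0187565
  w_C·f_C = 0.51 × 0.567828 = 0.289592
Normaliser: 0.010147 + 0.0187565 + 0.289592 = 0.318496
So the posterior for Population A is 0.010147 / 0.318496 ≈ 0.032.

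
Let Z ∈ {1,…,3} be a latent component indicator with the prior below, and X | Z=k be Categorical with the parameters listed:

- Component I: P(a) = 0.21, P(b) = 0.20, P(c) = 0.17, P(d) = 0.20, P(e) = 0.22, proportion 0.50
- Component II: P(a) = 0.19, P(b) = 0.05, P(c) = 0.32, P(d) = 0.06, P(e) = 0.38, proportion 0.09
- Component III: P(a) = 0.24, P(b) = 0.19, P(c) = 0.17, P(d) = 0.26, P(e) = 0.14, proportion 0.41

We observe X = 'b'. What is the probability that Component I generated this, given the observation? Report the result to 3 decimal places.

P(component k | x) = π_k·f_k(x) / marginal(x), where marginal(x) = Σ_j π_j·f_j(x).
Component likelihoods at x = 'b':
  L_I = P(b | comp) = 0.20
  L_II = P(b | comp) = 0.05
  L_III = P(b | comp) = 0.19
Unnormalised posteriors:
  π_I·L_I = 0.50 × 0.2 = 0.1
  π_II·L_II = 0.09 × 0.05 = 0.0045
  π_III·L_III = 0.41 × 0.19 = 0.0779
Sum: 0.1 + 0.0045 + 0.0779 = 0.1824
P(Component I | the observation) = 0.1 / 0.1824 ≈ 0.548

0.548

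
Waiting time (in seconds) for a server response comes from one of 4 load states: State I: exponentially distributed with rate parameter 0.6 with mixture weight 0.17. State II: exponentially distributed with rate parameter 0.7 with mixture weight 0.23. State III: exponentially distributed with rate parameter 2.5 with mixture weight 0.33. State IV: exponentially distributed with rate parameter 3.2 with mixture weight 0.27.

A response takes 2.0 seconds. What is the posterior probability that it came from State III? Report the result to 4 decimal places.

Posterior ∝ prior × likelihood, so P(k | x) ∝ P(Z=k) f_k(x); normalise over all components.
Exponential densities:
  p_I = 0.6·e^(−0.6·2.0) = 0.6·e^(−1.2000) = 0.180717
  p_II = 0.7·e^(−0.7·2.0) = 0.7·e^(−1.4000) = 0.172618
  p_III = 2.5·e^(−2.5·2.0) = 2.5·e^(−5.0000) = 0.0168449
  p_IV = 3.2·e^(−3.2·2.0) = 3.2·e^(−6.4000) = 0.00531698
Multiply by the mixture weights:
  P(Z=I)·p_I = 0.17 × 0.180717 = 0.0307218
  P(Z=II)·p_II = 0.23 × 0.172618 = 0.0397021
  P(Z=III)·p_III = 0.33 × 0.0168449 = 0.00555881
  P(Z=IV)·p_IV = 0.27 × 0.00531698 = 0.00143559
Marginal: 0.0307218 + 0.0397021 + 0.00555881 + 0.00143559 = 0.0774183
Responsibility of State III: 0.00555881 / 0.0774183 ≈ 0.0718

0.0718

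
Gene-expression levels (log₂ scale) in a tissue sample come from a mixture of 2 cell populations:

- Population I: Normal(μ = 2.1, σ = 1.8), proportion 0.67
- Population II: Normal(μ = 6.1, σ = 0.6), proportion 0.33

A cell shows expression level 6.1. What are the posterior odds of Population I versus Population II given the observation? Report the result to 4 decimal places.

Only the two components matter; the odds are (π_i f_i(x)) / (π_j f_j(x)).
Normal densities:
  p_I = (1/(1.8·√(2π)))·exp(−(6.1−2.1)²/(2·1.8²)) = 0.221635·exp(-2.46914) = 0.0187631
  p_II = (1/(0.6·√(2π)))·exp(−(6.1−6.1)²/(2·0.6²)) = 0.664904·exp(-0.00000) = 0.664904
0.0125713 / 0.219418 ≈ 0.0573

0.0573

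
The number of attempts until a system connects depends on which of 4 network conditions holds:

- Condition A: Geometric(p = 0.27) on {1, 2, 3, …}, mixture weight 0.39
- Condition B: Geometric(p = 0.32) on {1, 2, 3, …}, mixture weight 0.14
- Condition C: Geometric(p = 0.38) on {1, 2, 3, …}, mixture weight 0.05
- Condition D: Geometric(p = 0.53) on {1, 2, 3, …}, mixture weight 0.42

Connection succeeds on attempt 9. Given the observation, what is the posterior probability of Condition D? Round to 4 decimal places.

0.0462

P(component k | x) = π_k·f_k(x) / marginal(x), where marginal(x) = Σ_j π_j·f_j(x).
Geometric probabilities:
  f_A = 0.27·(1−0.27)^8 = 0.27·0.080646 = 0.0217744
  f_B = 0.32·(1−0.32)^8 = 0.32·0.0457163 = 0.0146292
  f_C = 0.38·(1−0.38)^8 = 0.38·0.021834 = 0.00829692
  f_D = 0.53·(1−0.53)^8 = 0.53·0.00238113 = 0.001262
Prior × likelihood for each component:
  π_A·f_A = 0.39 × 0.0217744 = 0.00849202
  π_B·f_B = 0.14 × 0.0146292 = 0.00204809
  π_C·f_C = 0.05 × 0.00829692 = 0.000414846
  π_D·f_D = 0.42 × 0.001262 = 0.000530039
Denominator: 0.00849202 + 0.00204809 + 0.000414846 + 0.000530039 = 0.011485
P(Condition D | the observation) ≈ 0.0462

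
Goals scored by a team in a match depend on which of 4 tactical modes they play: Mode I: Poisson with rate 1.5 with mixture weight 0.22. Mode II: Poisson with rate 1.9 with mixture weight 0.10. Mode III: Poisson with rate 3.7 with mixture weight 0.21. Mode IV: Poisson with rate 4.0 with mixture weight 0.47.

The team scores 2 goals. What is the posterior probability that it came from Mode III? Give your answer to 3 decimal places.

Posterior ∝ prior × likelihood, so P(k | x) ∝ π_k f_k(x); normalise over all components.
Evaluate each component's likelihood at the observed value:
  L_I = 0.251021
  L_II = 0.269971
  L_III = 0.169233
  L_IV = 0.146525
Multiply by the mixture weights:
  π_I·L_I = 0.22 × 0.251021 = 0.0552247
  π_II·L_II = 0.10 × 0.269971 = 0.0269971
  π_III·L_III = 0.21 × 0.169233 = 0.0355388
  π_IV·L_IV = 0.47 × 0.146525 = 0.0688668
Sum: 0.0552247 + 0.0269971 + 0.0355388 + 0.0688668 = 0.186627
So the posterior for Mode III is 0.0355388 / 0.186627 ≈ 0.190.

0.190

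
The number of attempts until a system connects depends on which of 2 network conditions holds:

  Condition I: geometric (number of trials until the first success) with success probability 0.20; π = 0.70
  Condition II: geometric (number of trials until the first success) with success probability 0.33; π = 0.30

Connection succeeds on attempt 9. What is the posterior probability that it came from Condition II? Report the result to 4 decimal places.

0.1461

By Bayes' theorem, P(k | x) = w_k f_k(x) / Σ_j w_j f_j(x).
Component likelihoods at x = 9:
  L_I = 0.20·(1−0.20)^8 = 0.20·0.167772 = 0.0335544
  L_II = 0.33·(1−0.33)^8 = 0.33·0.0406068 = 0.0134002
Multiply by the mixture weights:
  w_I·L_I = 0.70 × 0.0335544 = 0.0234881
  w_II·L_II = 0.30 × 0.0134002 = 0.00402007
Marginal: 0.0234881 + 0.00402007 = 0.0275082
Responsibility of Condition II: 0.00402007 / 0.0275082 ≈ 0.1461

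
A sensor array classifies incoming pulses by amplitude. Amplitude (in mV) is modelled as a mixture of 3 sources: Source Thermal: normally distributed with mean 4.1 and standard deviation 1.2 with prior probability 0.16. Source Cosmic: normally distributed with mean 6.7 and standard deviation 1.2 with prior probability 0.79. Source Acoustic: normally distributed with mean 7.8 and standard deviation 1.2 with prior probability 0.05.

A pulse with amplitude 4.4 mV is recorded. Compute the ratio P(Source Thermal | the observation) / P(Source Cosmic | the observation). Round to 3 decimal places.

Posterior odds = (π_i f_i(x)) / (π_j f_j(x)); the normalising sum cancels.
Evaluate each component's likelihood at the observed value:
  L_Thermal = (1/(1.2·√(2π)))·exp(−(4.4−4.1)²/(2·1.2²)) = 0.332452·exp(-0.03125) = 0.322223
  L_Cosmic = (1/(1.2·√(2π)))·exp(−(4.4−6.7)²/(2·1.2²)) = 0.332452·exp(-1.83681) = 0.0529681
  L_Acoustic = (1/(1.2·√(2π)))·exp(−(4.4−7.8)²/(2·1.2²)) = 0.332452·exp(-4.01389) = 0.00600508
Odds = (0.16/0.79) × (0.322223/0.0529681) = 0.202532 × 6.08335 ≈ 1.232

1.232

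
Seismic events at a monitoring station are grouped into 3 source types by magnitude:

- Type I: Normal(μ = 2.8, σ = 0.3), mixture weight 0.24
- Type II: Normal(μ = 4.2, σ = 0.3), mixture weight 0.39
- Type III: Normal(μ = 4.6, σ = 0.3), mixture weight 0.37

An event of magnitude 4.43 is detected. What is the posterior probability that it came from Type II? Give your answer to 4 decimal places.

Posterior ∝ prior × likelihood, so P(k | x) ∝ w_k f_k(x); normalise over all components.
Component likelihoods at x = 4.43:
  f_I = 5.16846e-07
  f_II = 0.991184
  f_III = 1.13256
Multiply by the mixture weights:
  w_I·f_I = 0.24 × 5.16846e-07 = 1.24043e-07
  w_II·f_II = 0.39 × 0.991184 = 0.386562
  w_III·f_III = 0.37 × 1.13256 = 0.419046
Normaliser: 1.24043e-07 + 0.386562 + 0.419046 = 0.805608
P(Type II | x) = 0.386562 / 0.805608 ≈ 0.4798

0.4798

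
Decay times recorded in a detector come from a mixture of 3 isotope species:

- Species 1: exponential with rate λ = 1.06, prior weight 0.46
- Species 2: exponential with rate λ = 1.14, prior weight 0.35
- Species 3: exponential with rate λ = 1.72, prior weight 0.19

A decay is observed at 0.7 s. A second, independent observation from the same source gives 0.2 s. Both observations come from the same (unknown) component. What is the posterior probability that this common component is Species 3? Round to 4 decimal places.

0.2482

P(component k | x) = π_k·f_k(x) / marginal(x), where marginal(x) = Σ_j π_j·f_j(x).
Since both observations come from the same component, the likelihood for component k is f_k(x₁)·f_k(x₂).
  L_1 = [1.06·e^(−1.06·0.7) = 1.06·e^(−0.7420) = 0.50473] × [0.857503] = 0.432808
  L_2 = [1.14·e^(−1.14·0.7) = 1.14·e^(−0.7980) = 0.513261] × [0.907582] = 0.465826
  L_3 = [1.72·e^(−1.72·0.7) = 1.72·e^(−1.2040) = 0.515986] × [1.21936] = 0.629171
Weight by the priors:
  π_1·L_1 = 0.46 × 0.432808 = 0.199091
  π_2·L_2 = 0.35 × 0.465826 = 0.163039
  π_3·L_3 = 0.19 × 0.629171 = 0.119543
Evidence: 0.199091 + 0.163039 + 0.119543 = 0.481673
P(Species 3 | x₁, x₂) = 0.119543 / 0.481673 ≈ 0.2482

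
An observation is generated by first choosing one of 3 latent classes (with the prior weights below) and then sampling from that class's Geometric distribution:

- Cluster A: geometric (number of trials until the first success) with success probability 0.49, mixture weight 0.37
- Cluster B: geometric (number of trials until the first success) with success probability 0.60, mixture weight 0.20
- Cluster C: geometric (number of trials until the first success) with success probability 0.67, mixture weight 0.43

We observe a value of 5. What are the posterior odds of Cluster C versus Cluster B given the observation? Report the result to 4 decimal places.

Posterior odds = (P(Z=i) f_i(x)) / (P(Z=j) f_j(x)); the normalising sum cancels.
Geometric probabilities:
  L_A = 0.49·(1−0.49)^4 = 0.49·0.067652 = 0.0331495
  L_B = 0.60·(1−0.60)^4 = 0.60·0.0256 = 0.01536
  L_C = 0.67·(1−0.67)^4 = 0.67·0.0118592 = 0.00794567
0.00341664 / 0.003072 ≈ 1.1122

1.1122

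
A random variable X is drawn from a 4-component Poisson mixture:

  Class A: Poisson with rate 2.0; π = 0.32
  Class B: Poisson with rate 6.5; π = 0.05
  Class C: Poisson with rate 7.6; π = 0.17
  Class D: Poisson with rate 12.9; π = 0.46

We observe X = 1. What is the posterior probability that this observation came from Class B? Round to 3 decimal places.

By Bayes' theorem, P(k | x) = w_k f_k(x) / Σ_j w_j f_j(x).
Evaluate each component's likelihood at the observed value:
  f_A = e^(−2.0)·2.0^1/1! = 0.270671
  f_B = e^(−6.5)·6.5^1/1! = 0.00977235
  f_C = e^(−7.6)·7.6^1/1! = 0.00380343
  f_D = e^(−12.9)·12.9^1/1! = 3.22248e-05
Prior × likelihood for each component:
  w_A·f_A = 0.32 × 0.270671 = 0.0866146
  w_B·f_B = 0.05 × 0.00977235 = 0.000488618
  w_C·f_C = 0.17 × 0.00380343 = 0.000646583
  w_D·f_D = 0.46 × 3.22248e-05 = 1.48234e-05
Denominator: 0.0866146 + 0.000488618 + 0.000646583 + 1.48234e-05 = 0.0877646
So the posterior for Class B is 0.000488618 / 0.0877646 ≈ 0.006.

0.006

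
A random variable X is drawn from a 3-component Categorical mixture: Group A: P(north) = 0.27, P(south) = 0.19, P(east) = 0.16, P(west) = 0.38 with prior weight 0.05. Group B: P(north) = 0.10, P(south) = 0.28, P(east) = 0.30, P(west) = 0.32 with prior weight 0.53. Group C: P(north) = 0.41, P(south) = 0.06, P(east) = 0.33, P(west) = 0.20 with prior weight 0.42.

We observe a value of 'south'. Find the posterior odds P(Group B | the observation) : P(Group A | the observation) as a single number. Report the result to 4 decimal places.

Only the two components matter; the odds are (P(Z=i) f_i(x)) / (P(Z=j) f_j(x)).
Component likelihoods at x = 'south':
  f_A = P(south | comp) = 0.19
  f_B = P(south | comp) = 0.28
  f_C = P(south | comp) = 0.06
0.1484 / 0.0095 ≈ 15.6211

15.6211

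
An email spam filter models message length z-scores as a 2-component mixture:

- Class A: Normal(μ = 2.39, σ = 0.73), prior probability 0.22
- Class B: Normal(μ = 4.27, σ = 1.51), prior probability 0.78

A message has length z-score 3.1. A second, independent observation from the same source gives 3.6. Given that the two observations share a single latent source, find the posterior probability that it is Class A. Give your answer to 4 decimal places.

The responsibility of component k is P(Z=k) f_k(x) divided by Σ_j P(Z=j) f_j(x).
Since both observations come from the same component, the likelihood for component k is f_k(x₁)·f_k(x₂).
  f_A = [0.340546] × [0.138354] = 0.047116
  f_B = [0.195688] × [0.239432] = 0.046854
Unnormalised posteriors:
  P(Z=A)·f_A = 0.22 × 0.047116 = 0.0103655
  P(Z=B)·f_B = 0.78 × 0.046854 = 0.0365461
Denominator: 0.0103655 + 0.0365461 = 0.0469116
So the posterior for Class A is 0.0103655 / 0.0469116 ≈ 0.2210.

0.2210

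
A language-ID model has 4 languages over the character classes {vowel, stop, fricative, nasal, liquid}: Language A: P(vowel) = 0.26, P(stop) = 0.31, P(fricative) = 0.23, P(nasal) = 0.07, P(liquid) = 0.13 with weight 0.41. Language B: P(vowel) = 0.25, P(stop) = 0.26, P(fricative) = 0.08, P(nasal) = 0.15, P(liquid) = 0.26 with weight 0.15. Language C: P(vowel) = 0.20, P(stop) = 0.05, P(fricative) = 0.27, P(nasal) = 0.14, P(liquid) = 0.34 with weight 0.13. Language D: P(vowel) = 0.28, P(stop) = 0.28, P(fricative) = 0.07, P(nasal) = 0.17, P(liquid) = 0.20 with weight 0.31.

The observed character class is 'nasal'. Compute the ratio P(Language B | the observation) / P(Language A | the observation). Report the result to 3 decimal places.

0.784

Posterior odds = (π_i f_i(x)) / (π_j f_j(x)); the normalising sum cancels.
Categorical probabilities:
  L_A = 0.07
  L_B = 0.15
  L_C = 0.14
  L_D = 0.17
0.0225 / 0.0287 ≈ 0.784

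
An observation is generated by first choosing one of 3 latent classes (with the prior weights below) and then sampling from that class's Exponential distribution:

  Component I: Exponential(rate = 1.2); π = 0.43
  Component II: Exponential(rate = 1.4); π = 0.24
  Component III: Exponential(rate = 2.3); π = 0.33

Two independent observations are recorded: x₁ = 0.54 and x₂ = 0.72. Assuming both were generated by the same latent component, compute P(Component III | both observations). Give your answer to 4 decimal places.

The responsibility of component k is π_k f_k(x) divided by Σ_j π_j f_j(x).
Since both observations come from the same component, the likelihood for component k is f_k(x₁)·f_k(x₂).
  p_I = [0.627709] × [0.505767] = 0.317475
  p_II = [0.657357] × [0.510927] = 0.335862
  p_III = [0.664254] × [0.439072] = 0.291656
Unnormalised posteriors:
  π_I·p_I = 0.43 × 0.317475 = 0.136514
  π_II·p_II = 0.24 × 0.335862 = 0.0806068
  π_III·p_III = 0.33 × 0.291656 = 0.0962463
Sum: 0.136514 + 0.0806068 + 0.0962463 = 0.313367
Responsibility of Component III: 0.0962463 / 0.313367 ≈ 0.3071

0.3071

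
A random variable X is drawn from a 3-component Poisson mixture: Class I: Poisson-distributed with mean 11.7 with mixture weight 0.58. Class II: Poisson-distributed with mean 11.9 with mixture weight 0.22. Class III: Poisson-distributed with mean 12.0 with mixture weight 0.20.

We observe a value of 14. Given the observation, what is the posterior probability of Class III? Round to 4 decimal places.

The responsibility of component k is π_k f_k(x) divided by Σ_j π_j f_j(x).
Poisson probabilities:
  p_I = 0.0856936
  p_II = 0.0889498
  p_III = 0.0904889
Multiply by the mixture weights:
  π_I·p_I = 0.58 × 0.0856936 = 0.0497023
  π_II·p_II = 0.22 × 0.0889498 = 0.0195689
  π_III·p_III = 0.20 × 0.0904889 = 0.0180978
Evidence: 0.0497023 + 0.0195689 + 0.0180978 = 0.087369
P(Class III | 14) = 0.0180978 / 0.087369 ≈ 0.2071

0.2071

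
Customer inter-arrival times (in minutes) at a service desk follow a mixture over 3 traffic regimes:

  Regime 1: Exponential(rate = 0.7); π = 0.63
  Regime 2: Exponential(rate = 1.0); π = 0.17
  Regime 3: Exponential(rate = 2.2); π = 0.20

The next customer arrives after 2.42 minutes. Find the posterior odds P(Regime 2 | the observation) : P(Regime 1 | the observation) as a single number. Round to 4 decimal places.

0.1865

Since P(k|x) ∝ w_k f_k(x), the posterior odds are w_i f_i(x) / (w_j f_j(x)).
Component likelihoods at x = 2.42 minutes:
  L_1 = 0.7·e^(−0.7·2.42) = 0.7·e^(−1.6940) = 0.128648
  L_2 = 1.0·e^(−1.0·2.42) = 1.0·e^(−2.4200) = 0.0889216
  L_3 = 2.2·e^(−2.2·2.42) = 2.2·e^(−5.3240) = 0.0107211
0.0151167 / 0.0810483 ≈ 0.1865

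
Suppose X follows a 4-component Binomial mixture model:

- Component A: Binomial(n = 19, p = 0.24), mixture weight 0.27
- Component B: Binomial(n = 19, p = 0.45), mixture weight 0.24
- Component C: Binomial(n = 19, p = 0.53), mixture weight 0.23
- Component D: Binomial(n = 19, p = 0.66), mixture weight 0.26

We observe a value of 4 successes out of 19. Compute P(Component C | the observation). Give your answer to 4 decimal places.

The responsibility of component k is P(Z=k) f_k(x) divided by Σ_j P(Z=j) f_j(x).
Binomial probabilities:
  p_A = C(19,4)·0.24^4·0.76^15 = 3876·0.00331776·0.0163006 = 0.20962
  p_B = C(19,4)·0.45^4·0.55^15 = 3876·0.0410063·0.000127479 = 0.0202616
  p_C = C(19,4)·0.53^4·0.47^15 = 3876·0.0789048·1.20633e-05 = 0.00368939
  p_D = C(19,4)·0.66^4·0.34^15 = 3876·0.189747·9.37959e-08 = 6.89832e-05
Prior × likelihood for each component:
  P(Z=A)·p_A = 0.27 × 0.20962 = 0.0565974
  P(Z=B)·p_B = 0.24 × 0.0202616 = 0.00486279
  P(Z=C)·p_C = 0.23 × 0.00368939 = 0.000848561
  P(Z=D)·p_D = 0.26 × 6.89832e-05 = 1.79356e-05
Evidence: 0.0565974 + 0.00486279 + 0.000848561 + 1.79356e-05 = 0.0623267
So the posterior for Component C is 0.000848561 / 0.0623267 ≈ 0.0136.

0.0136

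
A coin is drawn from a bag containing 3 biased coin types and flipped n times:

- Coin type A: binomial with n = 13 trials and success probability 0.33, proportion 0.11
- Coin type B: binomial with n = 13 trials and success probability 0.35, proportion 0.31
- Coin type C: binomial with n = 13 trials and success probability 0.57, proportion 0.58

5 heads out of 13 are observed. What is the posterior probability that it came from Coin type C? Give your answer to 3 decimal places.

Apply Bayes' rule: the posterior for each component is proportional to its prior times its likelihood at x.
Component likelihoods at x = 5 heads out of 13:
  p_A = 0.204525
  p_B = 0.21539
  p_C = 0.0905108
Multiply by the mixture weights:
  P(Z=A)·p_A = 0.11 × 0.204525 = 0.0224978
  P(Z=B)·p_B = 0.31 × 0.21539 = 0.0667709
  P(Z=C)·p_C = 0.58 × 0.0905108 = 0.0524963
Evidence: 0.0224978 + 0.0667709 + 0.0524963 = 0.141765
P(Coin type C | the observation) ≈ 0.370

0.370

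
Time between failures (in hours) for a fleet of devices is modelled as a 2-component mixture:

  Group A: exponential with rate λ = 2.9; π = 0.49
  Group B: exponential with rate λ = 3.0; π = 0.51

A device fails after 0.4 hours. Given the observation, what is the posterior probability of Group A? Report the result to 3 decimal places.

Apply Bayes' rule: the posterior for each component is proportional to its prior times its likelihood at x.
Evaluate each component's likelihood at the observed value:
  L_A = 0.90911
  L_B = 0.903583
Weight by the priors:
  π_A·L_A = 0.49 × 0.90911 = 0.445464
  π_B·L_B = 0.51 × 0.903583 = 0.460827
Marginal: 0.445464 + 0.460827 = 0.906291
P(Group A | 0.4 hours) = 0.445464 / 0.906291 ≈ 0.492

0.492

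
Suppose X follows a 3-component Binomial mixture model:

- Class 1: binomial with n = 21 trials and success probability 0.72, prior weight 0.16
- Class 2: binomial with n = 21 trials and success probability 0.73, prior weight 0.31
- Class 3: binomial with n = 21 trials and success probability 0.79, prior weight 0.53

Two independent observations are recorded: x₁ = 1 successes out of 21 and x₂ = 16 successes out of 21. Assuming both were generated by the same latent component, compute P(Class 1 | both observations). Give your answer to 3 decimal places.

Posterior ∝ prior × likelihood, so P(k | x) ∝ π_k f_k(x); normalise over all components.
Since both observations come from the same component, the likelihood for component k is f_k(x₁)·f_k(x₂).
  f_1 = [C(21,1)·0.72^1·0.28^20 = 21·0.72·8.77325e-12 = 1.32652e-10] × [0.182664] = 2.42307e-11
  f_2 = [C(21,1)·0.73^1·0.27^20 = 21·0.73·4.23912e-12 = 6.49856e-11] × [0.189901] = 1.23409e-11
  f_3 = [C(21,1)·0.79^1·0.21^20 = 21·0.79·2.78218e-14 = 4.61564e-13] × [0.191282] = 8.82887e-14
Multiply by the mixture weights:
  π_1·f_1 = 0.16 × 2.42307e-11 = 3.87691e-12
  π_2·f_2 = 0.31 × 1.23409e-11 = 3.82566e-12
  π_3·f_3 = 0.53 × 8.82887e-14 = 4.6793e-14
Normaliser: 3.87691e-12 + 3.82566e-12 + 4.6793e-14 = 7.74937e-12
So the posterior for Class 1 is 3.87691e-12 / 7.74937e-12 ≈ 0.500.

0.500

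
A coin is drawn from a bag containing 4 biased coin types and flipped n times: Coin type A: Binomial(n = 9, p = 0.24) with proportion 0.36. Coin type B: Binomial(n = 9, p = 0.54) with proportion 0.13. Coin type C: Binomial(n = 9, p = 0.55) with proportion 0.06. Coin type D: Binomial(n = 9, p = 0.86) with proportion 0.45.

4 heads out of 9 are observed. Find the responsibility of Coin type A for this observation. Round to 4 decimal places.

P(component k | x) = P(Z=k)·f_k(x) / marginal(x), where marginal(x) = Σ_j P(Z=j)·f_j(x).
Component likelihoods at x = 4 heads out of 9:
  L_A = 0.105995
  L_B = 0.220666
  L_C = 0.212757
  L_D = 0.00370685
Weight by the priors:
  P(Z=A)·L_A = 0.36 × 0.105995 = 0.038158
  P(Z=B)·L_B = 0.13 × 0.220666 = 0.0286865
  P(Z=C)·L_C = 0.06 × 0.212757 = 0.0127654
  P(Z=D)·L_D = 0.45 × 0.00370685 = 0.00166808
Marginal: 0.038158 + 0.0286865 + 0.0127654 + 0.00166808 = 0.0812781
So the posterior for Coin type A is 0.038158 / 0.0812781 ≈ 0.4695.

0.4695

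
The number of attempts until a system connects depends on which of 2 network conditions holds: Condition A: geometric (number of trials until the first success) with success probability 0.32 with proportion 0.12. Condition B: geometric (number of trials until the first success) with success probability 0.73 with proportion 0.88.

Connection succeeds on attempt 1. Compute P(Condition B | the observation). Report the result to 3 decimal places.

0.944

P(component k | x) = P(Z=k)·f_k(x) / marginal(x), where marginal(x) = Σ_j P(Z=j)·f_j(x).
Evaluate each component's likelihood at the observed value:
  p_A = 0.32
  p_B = 0.73
Multiply by the mixture weights:
  P(Z=A)·p_A = 0.12 × 0.32 = 0.0384
  P(Z=B)·p_B = 0.88 × 0.73 = 0.6424
Evidence: 0.0384 + 0.6424 = 0.6808
P(Condition B | data) ≈ 0.944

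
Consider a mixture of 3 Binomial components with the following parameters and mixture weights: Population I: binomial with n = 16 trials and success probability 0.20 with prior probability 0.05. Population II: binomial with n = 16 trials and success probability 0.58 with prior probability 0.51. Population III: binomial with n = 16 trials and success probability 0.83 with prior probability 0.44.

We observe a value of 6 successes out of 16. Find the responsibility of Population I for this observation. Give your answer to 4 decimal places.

0.0938

The responsibility of component k is P(Z=k) f_k(x) divided by Σ_j P(Z=j) f_j(x).
Component likelihoods at x = 6 successes out of 16:
  L_I = C(16,6)·0.20^6·0.80^10 = 8008·6.4e-05·0.107374 = 0.0550306
  L_II = C(16,6)·0.58^6·0.42^10 = 8008·0.0380687·0.000170802 = 0.0520697
  L_III = C(16,6)·0.83^6·0.17^10 = 8008·0.32694·2.01599e-08 = 5.27815e-05
Unnormalised posteriors:
  P(Z=I)·L_I = 0.05 × 0.0550306 = 0.00275153
  P(Z=II)·L_II = 0.51 × 0.0520697 = 0.0265555
  P(Z=III)·L_III = 0.44 × 5.27815e-05 = 2.32239e-05
Marginal: 0.00275153 + 0.0265555 + 2.32239e-05 = 0.0293303
P(Population I | the observation) = 0.00275153 / 0.0293303 ≈ 0.0938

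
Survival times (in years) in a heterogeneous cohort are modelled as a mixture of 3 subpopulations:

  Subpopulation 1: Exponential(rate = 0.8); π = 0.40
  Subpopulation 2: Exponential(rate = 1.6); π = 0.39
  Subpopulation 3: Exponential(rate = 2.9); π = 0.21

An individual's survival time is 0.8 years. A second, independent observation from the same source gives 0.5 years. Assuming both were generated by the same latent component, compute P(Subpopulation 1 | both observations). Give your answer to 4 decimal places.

0.3536

Apply Bayes' rule: the posterior for each component is proportional to its prior times its likelihood at x.
Since both observations come from the same component, the likelihood for component k is f_k(x₁)·f_k(x₂).
  L_1 = [0.8·e^(−0.8·0.8) = 0.8·e^(−0.6400) = 0.421834] × [0.536256] = 0.226211
  L_2 = [1.6·e^(−1.6·0.8) = 1.6·e^(−1.2800) = 0.44486] × [0.718926] = 0.319821
  L_3 = [2.9·e^(−2.9·0.8) = 2.9·e^(−2.3200) = 0.284993] × [0.680254] = 0.193868
Prior × likelihood for each component:
  π_1·L_1 = 0.40 × 0.226211 = 0.0904844
  π_2·L_2 = 0.39 × 0.319821 = 0.12473
  π_3·L_3 = 0.21 × 0.193868 = 0.0407122
Marginal: 0.0904844 + 0.12473 + 0.0407122 = 0.255927
Responsibility of Subpopulation 1: 0.0904844 / 0.255927 ≈ 0.3536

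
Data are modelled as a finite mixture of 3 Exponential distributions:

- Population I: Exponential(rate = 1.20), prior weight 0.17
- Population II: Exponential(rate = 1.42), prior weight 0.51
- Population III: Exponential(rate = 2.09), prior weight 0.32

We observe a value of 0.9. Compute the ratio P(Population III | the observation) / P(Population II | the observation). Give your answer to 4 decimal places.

The posterior odds equal the prior odds times the likelihood ratio: (P(Z=i)/P(Z=j))·(f_i(x)/f_j(x)).
Exponential densities:
  L_I = 1.20·e^(−1.20·0.9) = 1.20·e^(−1.0800) = 0.407515
  L_II = 1.42·e^(−1.42·0.9) = 1.42·e^(−1.2780) = 0.395603
  L_III = 2.09·e^(−2.09·0.9) = 2.09·e^(−1.8810) = 0.318595
0.10195 / 0.201758 ≈ 0.5053

0.5053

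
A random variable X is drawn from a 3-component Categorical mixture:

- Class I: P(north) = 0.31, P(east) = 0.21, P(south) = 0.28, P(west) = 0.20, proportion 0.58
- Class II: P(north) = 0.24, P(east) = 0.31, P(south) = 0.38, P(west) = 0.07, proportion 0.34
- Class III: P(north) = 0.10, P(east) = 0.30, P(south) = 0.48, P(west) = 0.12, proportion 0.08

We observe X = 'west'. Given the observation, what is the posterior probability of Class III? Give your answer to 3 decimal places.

0.064

P(component k | x) = π_k·f_k(x) / marginal(x), where marginal(x) = Σ_j π_j·f_j(x).
Component likelihoods at x = 'west':
  f_I = 0.2
  f_II = 0.07
  f_III = 0.12
Unnormalised posteriors:
  π_I·f_I = 0.58 × 0.2 = 0.116
  π_II·f_II = 0.34 × 0.07 = 0.0238
  π_III·f_III = 0.08 × 0.12 = 0.0096
Normaliser: 0.116 + 0.0238 + 0.0096 = 0.1494
P(Class III | 'west') ≈ 0.064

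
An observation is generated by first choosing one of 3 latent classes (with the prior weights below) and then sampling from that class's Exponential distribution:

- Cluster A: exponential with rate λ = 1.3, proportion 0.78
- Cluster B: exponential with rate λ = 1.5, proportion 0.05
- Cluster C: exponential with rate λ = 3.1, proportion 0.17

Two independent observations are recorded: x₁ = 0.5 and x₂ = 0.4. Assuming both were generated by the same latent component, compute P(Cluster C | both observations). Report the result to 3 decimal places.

By Bayes' theorem, P(k | x) = w_k f_k(x) / Σ_j w_j f_j(x).
Since both observations come from the same component, the likelihood for component k is f_k(x₁)·f_k(x₂).
  f_A = [1.3·e^(−1.3·0.5) = 1.3·e^(−0.6500) = 0.67866] × [0.772877] = 0.52452
  f_B = [1.5·e^(−1.5·0.5) = 1.5·e^(−0.7500) = 0.70855] × [0.823217] = 0.583291
  f_C = [3.1·e^(−3.1·0.5) = 3.1·e^(−1.5500) = 0.657969] × [0.897091] = 0.590258
Unnormalised posteriors:
  w_A·f_A = 0.78 × 0.52452 = 0.409126
  w_B·f_B = 0.05 × 0.583291 = 0.0291645
  w_C·f_C = 0.17 × 0.590258 = 0.100344
Normaliser: 0.409126 + 0.0291645 + 0.100344 = 0.538634
So the posterior for Cluster C is 0.100344 / 0.538634 ≈ 0.186.

0.186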